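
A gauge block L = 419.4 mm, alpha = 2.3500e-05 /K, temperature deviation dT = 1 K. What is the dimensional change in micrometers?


dL = L * alpha * dT
= 419.4 * 2.3500e-05 * 1
= 0.0098559 mm
dL_um = 0.0098559 * 1000 = 9.8559 um

9.8559


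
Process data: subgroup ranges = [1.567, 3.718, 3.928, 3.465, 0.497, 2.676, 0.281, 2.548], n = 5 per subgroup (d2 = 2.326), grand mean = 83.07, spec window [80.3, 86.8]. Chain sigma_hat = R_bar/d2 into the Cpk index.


R_bar = (1.567 + 3.718 + 3.928 + 3.465 + 0.497 + 2.676 + 0.281 + 2.548) / 8 = 2.335
sigma = R_bar / d2 = 2.335 / 2.326 = 1.0038693
Cp = (USL - LSL)/(6*sigma) = (86.8 - 80.3)/(6*1.0038693) = 1.0792
Cpu = (86.8 - 83.07)/(3*1.0038693) = 1.2385
Cpl = (83.07 - 80.3)/(3*1.0038693) = 0.9198
Cpk = min(Cpu, Cpl) = 0.9198

0.9198


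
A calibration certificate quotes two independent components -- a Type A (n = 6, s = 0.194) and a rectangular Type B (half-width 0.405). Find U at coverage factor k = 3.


u_A = s / sqrt(n) = 0.194 / sqrt(6) = 0.079200168
u_B = half_width / sqrt(3) = 0.405 / sqrt(3) = 0.23382686
uc = sqrt(u_A^2 + u_B^2) = sqrt(0.079200168^2 + 0.23382686^2) = 0.24687581
U = k * uc = 3 * 0.24687581
U = 0.7406

0.7406


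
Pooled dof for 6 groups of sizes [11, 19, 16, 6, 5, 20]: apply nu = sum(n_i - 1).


nu = sum_i (n_i - 1)
nu = ((11 - 1) + (19 - 1) + (16 - 1) + (6 - 1) + (5 - 1) + (20 - 1))
nu = 10 + 18 + 15 + 5 + 4 + 19
nu = 71

71


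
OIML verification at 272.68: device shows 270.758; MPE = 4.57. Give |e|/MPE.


e = indication - reference = 270.758 - 272.68 = -1.9220
|e| = 1.9220
ratio = |e| / MPE = 1.9220 / 4.57
ratio = 0.4206

0.4206


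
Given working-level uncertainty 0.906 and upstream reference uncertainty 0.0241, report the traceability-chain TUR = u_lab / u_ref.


TUR = u_lab / u_ref
= 0.906 / 0.0241
= 37.5934

37.5934


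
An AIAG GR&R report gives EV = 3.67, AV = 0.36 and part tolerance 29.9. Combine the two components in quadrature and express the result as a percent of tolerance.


GRR = sqrt(EV^2 + AV^2) = sqrt(3.67^2 + 0.36^2) = 3.6876144
%GRR = GRR / tol * 100 = 3.6876144 / 29.9 * 100
%GRR = 12.3332

12.3332


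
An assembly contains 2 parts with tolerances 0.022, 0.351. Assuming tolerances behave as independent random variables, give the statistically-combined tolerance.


RSS = sqrt(0.022^2 + 0.351^2)
= sqrt(0.123685)
= 0.3517

0.3517


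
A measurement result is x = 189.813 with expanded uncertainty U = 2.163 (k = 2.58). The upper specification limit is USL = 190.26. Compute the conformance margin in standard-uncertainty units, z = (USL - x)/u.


u = U / k = 2.163 / 2.58 = 0.83837209
margin = |USL - x| = |190.26 - 189.813| = 0.447
z = margin / u = 0.447 / 0.83837209
z = 0.5332

0.5332


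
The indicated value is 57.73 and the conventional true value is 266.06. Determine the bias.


Systematic error = measured - true
= 57.73 - 266.06
= -208.3300

-208.3300


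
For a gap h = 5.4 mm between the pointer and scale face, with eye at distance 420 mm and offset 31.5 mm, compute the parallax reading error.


error = h * offset / d
= 5.4 * 31.5 / 420
= 0.4050

0.4050


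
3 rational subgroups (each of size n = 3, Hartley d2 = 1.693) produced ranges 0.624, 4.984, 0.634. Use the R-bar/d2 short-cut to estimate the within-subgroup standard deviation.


R_bar = (0.624 + 4.984 + 0.634) / 3
R_bar = 6.242 / 3 = 2.0806667
sigma_hat = R_bar / d2 = 2.0806667 / 1.693 = 1.2290

1.2290


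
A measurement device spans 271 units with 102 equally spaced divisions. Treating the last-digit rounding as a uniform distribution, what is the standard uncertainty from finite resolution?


resolution = range / divisions
resolution = 271 / 102 = 2.6568627
u_res = resolution / (2*sqrt(3))
u_res = 2.6568627 / 3.4641016
u_res = 0.7670

0.7670


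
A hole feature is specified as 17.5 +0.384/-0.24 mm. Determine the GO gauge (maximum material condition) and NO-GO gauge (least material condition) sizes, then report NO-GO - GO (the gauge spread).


GO = nominal - lower_tol (smallest hole = maximum material condition)
GO = 17.5 - 0.24 = 17.26
NO-GO = nominal + upper_tol (largest hole = least material condition)
NO-GO = 17.5 + 0.384 = 17.884
spread = NO-GO - GO = 17.884 - 17.26 = 0.6240

0.6240


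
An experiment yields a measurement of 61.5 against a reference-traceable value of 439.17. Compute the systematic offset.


Systematic error = measured - true
= 61.5 - 439.17
= -377.6700

-377.6700


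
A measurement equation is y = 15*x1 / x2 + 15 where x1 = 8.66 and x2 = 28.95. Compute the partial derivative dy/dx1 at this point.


y = 15*x1 / x2 + 15
dy/dx1 = 15/x2
Evaluate at x2 = 28.95: c1 = 15 / 28.95
c1 = 0.5181

0.5181


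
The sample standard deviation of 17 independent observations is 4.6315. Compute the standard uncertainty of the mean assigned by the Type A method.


u_A = s / sqrt(n)
u_A = 4.6315 / sqrt(17)
u_A = 4.6315 / 4.1231056
u_A = 1.1233

1.1233


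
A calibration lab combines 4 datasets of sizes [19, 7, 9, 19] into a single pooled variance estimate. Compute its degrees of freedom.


nu = sum_i (n_i - 1)
nu = ((19 - 1) + (7 - 1) + (9 - 1) + (19 - 1))
nu = 18 + 6 + 8 + 18
nu = 50

50


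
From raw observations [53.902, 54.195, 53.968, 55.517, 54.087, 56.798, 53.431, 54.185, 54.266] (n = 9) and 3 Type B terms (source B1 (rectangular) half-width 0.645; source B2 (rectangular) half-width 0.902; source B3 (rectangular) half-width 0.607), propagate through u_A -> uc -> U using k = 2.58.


mean = (53.902 + 54.195 + 53.968 + 55.517 + 54.087 + 56.798 + 53.431 + 54.185 + 54.266) / 9 = 54.48322222
s = sqrt(sum((x - mean)^2)/(n-1)) = 1.0315961
u_A = s / sqrt(n) = 1.0315961 / sqrt(9) = 0.34386537
u_B1 = 0.645 / sqrt(3) = 0.37239092
u_B2 = 0.902 / sqrt(3) = 0.52076994
u_B3 = 0.607 / sqrt(3) = 0.35045161
uc = sqrt(0.34386537^2 + 0.37239092^2 + 0.52076994^2 + 0.35045161^2) = 0.80680608
U = k * uc = 2.58 * 0.80680608
U = 2.0816

2.0816


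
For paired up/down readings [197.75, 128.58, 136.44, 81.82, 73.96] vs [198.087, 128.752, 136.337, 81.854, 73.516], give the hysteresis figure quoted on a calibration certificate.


|197.75 - 198.087| = 0.3370
|128.58 - 128.752| = 0.1720
|136.44 - 136.337| = 0.1030
|81.82 - 81.854| = 0.0340
|73.96 - 73.516| = 0.4440
hysteresis = max(diffs) = 0.4440

0.4440


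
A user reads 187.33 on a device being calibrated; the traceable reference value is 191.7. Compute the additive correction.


Correction = standard - reading
= 191.7 - 187.33
= 4.3700

4.3700


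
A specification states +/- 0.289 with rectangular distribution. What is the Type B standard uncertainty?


u_B = half_width / sqrt(3)
u_B = 0.289 / 1.7320508
u_B = 0.1669

0.1669


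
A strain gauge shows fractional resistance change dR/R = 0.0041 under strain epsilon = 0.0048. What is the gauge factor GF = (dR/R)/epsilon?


GF = (dR/R) / epsilon
= 0.0041 / 0.0048
= 0.8542

0.8542


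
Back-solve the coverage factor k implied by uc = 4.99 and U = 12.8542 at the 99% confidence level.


k = U / uc
k = 12.8542 / 4.99
k = 2.576

2.576


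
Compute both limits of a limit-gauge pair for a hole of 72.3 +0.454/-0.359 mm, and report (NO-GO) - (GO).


GO = nominal - lower_tol (smallest hole = maximum material condition)
GO = 72.3 - 0.359 = 71.941
NO-GO = nominal + upper_tol (largest hole = least material condition)
NO-GO = 72.3 + 0.454 = 72.754
spread = NO-GO - GO = 72.754 - 71.941 = 0.8130

0.8130


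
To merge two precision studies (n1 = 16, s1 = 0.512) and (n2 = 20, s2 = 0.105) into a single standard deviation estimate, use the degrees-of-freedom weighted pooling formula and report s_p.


s_p = sqrt(((n1-1)*s1^2 + (n2-1)*s2^2) / (n1+n2-2))
numerator = (16-1)*0.512^2 + (20-1)*0.105^2 = 3.93216 + 0.209475 = 4.141635
denominator = 16 + 20 - 2 = 34
s_p^2 = 4.141635 / 34 = 0.12181279
s_p = sqrt(0.12181279) = 0.3490

0.3490


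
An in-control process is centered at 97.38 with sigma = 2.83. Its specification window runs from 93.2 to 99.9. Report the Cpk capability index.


Cpu = (USL - mean) / (3*sigma) = (99.9 - 97.38) / (3*2.83) = 0.2968
Cpl = (mean - LSL) / (3*sigma) = (97.38 - 93.2) / (3*2.83) = 0.4923
Cpk = min(Cpu, Cpl) = 0.2968

0.2968


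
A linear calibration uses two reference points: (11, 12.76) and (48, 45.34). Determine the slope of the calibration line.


slope = (y2 - y1) / (x2 - x1)
= (45.34 - 12.76) / (48 - 11)
= 32.5800 / 37
= 0.8805

0.8805


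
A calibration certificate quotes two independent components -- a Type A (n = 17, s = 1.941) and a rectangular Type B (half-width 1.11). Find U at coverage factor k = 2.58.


u_A = s / sqrt(n) = 1.941 / sqrt(17) = 0.47076165
u_B = half_width / sqrt(3) = 1.11 / sqrt(3) = 0.6408588
uc = sqrt(u_A^2 + u_B^2) = sqrt(0.47076165^2 + 0.6408588^2) = 0.79518333
U = k * uc = 2.58 * 0.79518333
U = 2.0516

2.0516


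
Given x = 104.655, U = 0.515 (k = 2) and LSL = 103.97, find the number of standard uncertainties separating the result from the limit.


u = U / k = 0.515 / 2 = 0.2575
margin = |LSL - x| = |103.97 - 104.655| = 0.685
z = margin / u = 0.685 / 0.2575
z = 2.6602

2.6602


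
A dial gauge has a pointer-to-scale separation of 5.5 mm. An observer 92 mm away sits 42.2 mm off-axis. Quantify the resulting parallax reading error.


error = h * offset / d
= 5.5 * 42.2 / 92
= 2.5228

2.5228


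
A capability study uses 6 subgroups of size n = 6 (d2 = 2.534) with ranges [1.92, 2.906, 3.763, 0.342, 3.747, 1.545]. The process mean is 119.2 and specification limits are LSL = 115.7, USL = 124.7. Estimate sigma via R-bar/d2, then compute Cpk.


R_bar = (1.92 + 2.906 + 3.763 + 0.342 + 3.747 + 1.545) / 6 = 2.3705
sigma = R_bar / d2 = 2.3705 / 2.534 = 0.93547751
Cp = (USL - LSL)/(6*sigma) = (124.7 - 115.7)/(6*0.93547751) = 1.6035
Cpu = (124.7 - 119.2)/(3*0.93547751) = 1.9598
Cpl = (119.2 - 115.7)/(3*0.93547751) = 1.2471
Cpk = min(Cpu, Cpl) = 1.2471

1.2471


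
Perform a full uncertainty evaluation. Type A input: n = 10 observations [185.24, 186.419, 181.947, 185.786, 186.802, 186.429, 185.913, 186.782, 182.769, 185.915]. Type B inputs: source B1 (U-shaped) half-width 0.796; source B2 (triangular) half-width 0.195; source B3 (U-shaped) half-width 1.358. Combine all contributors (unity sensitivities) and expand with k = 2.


mean = (185.24 + 186.419 + 181.947 + 185.786 + 186.802 + 186.429 + 185.913 + 186.782 + 182.769 + 185.915) / 10 = 185.4002
s = sqrt(sum((x - mean)^2)/(n-1)) = 1.6839467
u_A = s / sqrt(n) = 1.6839467 / sqrt(10) = 0.5325107
u_B1 = 0.796 / sqrt(2) = 0.562857
u_B2 = 0.195 / sqrt(6) = 0.079608417
u_B3 = 1.358 / sqrt(2) = 0.96025101
uc = sqrt(0.5325107^2 + 0.562857^2 + 0.079608417^2 + 0.96025101^2) = 1.2364446
U = k * uc = 2 * 1.2364446
U = 2.4729

2.4729


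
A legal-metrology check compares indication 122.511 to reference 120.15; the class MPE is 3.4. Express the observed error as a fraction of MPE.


e = indication - reference = 122.511 - 120.15 = 2.3610
|e| = 2.3610
ratio = |e| / MPE = 2.3610 / 3.4
ratio = 0.6944

0.6944


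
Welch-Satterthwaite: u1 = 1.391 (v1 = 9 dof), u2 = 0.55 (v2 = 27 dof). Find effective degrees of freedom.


uc = sqrt(u1^2 + u2^2) = sqrt(1.391^2 + 0.55^2) = 1.4957878
v_eff = uc^4 / (u1^4/v1 + u2^4/v2)
= 1.4957878^4 / (1.391^4/9 + 0.55^4/27)
= 5.0058744 / 0.41936295
v_eff = 11.9369

11.9369


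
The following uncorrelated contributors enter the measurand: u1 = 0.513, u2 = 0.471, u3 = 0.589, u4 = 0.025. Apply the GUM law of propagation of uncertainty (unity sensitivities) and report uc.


uc = sqrt(0.513^2 + 0.471^2 + 0.589^2 + 0.025^2)
uc = sqrt(0.832556)
uc = 0.9124

0.9124


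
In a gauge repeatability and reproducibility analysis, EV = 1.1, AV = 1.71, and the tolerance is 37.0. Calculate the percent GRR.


GRR = sqrt(EV^2 + AV^2) = sqrt(1.1^2 + 1.71^2) = 2.0332486
%GRR = GRR / tol * 100 = 2.0332486 / 37.0 * 100
%GRR = 5.4953

5.4953


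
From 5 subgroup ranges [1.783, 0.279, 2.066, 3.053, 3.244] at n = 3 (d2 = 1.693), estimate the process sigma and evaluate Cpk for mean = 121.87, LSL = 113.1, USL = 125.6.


R_bar = (1.783 + 0.279 + 2.066 + 3.053 + 3.244) / 5 = 2.085
sigma = R_bar / d2 = 2.085 / 1.693 = 1.2315416
Cp = (USL - LSL)/(6*sigma) = (125.6 - 113.1)/(6*1.2315416) = 1.6916
Cpu = (125.6 - 121.87)/(3*1.2315416) = 1.0096
Cpl = (121.87 - 113.1)/(3*1.2315416) = 2.3737
Cpk = min(Cpu, Cpl) = 1.0096

1.0096


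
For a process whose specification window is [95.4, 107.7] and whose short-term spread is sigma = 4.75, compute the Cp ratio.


Cp = (USL - LSL) / (6 * sigma)
= (107.7 - 95.4) / (6 * 4.75)
= 12.3000 / 28.5000
= 0.4316

0.4316


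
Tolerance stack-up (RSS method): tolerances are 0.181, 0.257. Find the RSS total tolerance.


RSS = sqrt(0.181^2 + 0.257^2)
= sqrt(0.09881)
= 0.3143

0.3143


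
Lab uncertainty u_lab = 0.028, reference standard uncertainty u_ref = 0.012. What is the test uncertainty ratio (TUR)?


TUR = u_lab / u_ref
= 0.028 / 0.012
= 2.3333

2.3333


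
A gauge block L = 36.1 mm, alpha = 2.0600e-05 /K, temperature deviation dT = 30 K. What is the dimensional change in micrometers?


dL = L * alpha * dT
= 36.1 * 2.0600e-05 * 30
= 0.0223098 mm
dL_um = 0.0223098 * 1000 = 22.3098 um

22.3098


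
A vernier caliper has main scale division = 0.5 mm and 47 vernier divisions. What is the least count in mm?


LC = MSD / n_div
= 0.5 / 47
= 0.0106

0.0106


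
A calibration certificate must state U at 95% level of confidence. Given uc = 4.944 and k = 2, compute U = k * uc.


U = k * uc
U = 2 * 4.944
U = 9.8880

9.8880


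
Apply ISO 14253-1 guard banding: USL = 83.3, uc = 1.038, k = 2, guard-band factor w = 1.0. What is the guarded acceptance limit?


U = k * uc = 2 * 1.038 = 2.076
guard band g = w * U = 1.0 * 2.076 = 2.076
AL = USL - g = 83.3 - 2.076
AL = 81.2240

81.2240


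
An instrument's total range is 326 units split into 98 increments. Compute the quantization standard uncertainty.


resolution = range / divisions
resolution = 326 / 98 = 3.3265306
u_res = resolution / (2*sqrt(3))
u_res = 3.3265306 / 3.4641016
u_res = 0.9603

0.9603


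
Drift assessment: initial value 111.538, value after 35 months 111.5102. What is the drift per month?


rate = (v2 - v1) / months
= (111.5102 - 111.538) / 35
= -0.0278 / 35
= -7.9429e-04

-7.9429e-04


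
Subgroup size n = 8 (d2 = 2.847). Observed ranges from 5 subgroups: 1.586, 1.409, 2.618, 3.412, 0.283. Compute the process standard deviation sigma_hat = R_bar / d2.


R_bar = (1.586 + 1.409 + 2.618 + 3.412 + 0.283) / 5
R_bar = 9.308 / 5 = 1.8616
sigma_hat = R_bar / d2 = 1.8616 / 2.847 = 0.6539

0.6539


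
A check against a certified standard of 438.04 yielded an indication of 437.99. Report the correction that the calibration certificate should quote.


Correction = standard - reading
= 438.04 - 437.99
= 0.0500

0.0500


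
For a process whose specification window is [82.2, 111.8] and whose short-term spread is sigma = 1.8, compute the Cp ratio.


Cp = (USL - LSL) / (6 * sigma)
= (111.8 - 82.2) / (6 * 1.8)
= 29.6000 / 10.8000
= 2.7407

2.7407


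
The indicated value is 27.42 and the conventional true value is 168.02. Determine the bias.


Systematic error = measured - true
= 27.42 - 168.02
= -140.6000

-140.6000


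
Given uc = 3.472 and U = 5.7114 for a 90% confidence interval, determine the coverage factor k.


k = U / uc
k = 5.7114 / 3.472
k = 1.645

1.645


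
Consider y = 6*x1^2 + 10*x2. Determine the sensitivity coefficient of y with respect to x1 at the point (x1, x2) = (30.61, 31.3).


y = 6*x1^2 + 10*x2
dy/dx1 = 2*6*x1
Evaluate at x1 = 30.61: c1 = 12 * 30.61
c1 = 367.3200

367.3200


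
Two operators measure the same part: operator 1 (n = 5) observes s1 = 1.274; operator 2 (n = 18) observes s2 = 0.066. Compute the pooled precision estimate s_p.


s_p = sqrt(((n1-1)*s1^2 + (n2-1)*s2^2) / (n1+n2-2))
numerator = (5-1)*1.274^2 + (18-1)*0.066^2 = 6.492304 + 0.074052 = 6.566356
denominator = 5 + 18 - 2 = 21
s_p^2 = 6.566356 / 21 = 0.31268362
s_p = sqrt(0.31268362) = 0.5592

0.5592


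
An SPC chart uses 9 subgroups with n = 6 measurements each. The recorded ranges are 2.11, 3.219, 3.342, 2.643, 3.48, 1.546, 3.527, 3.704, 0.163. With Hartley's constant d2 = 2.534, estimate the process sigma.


R_bar = (2.11 + 3.219 + 3.342 + 2.643 + 3.48 + 1.546 + 3.527 + 3.704 + 0.163) / 9
R_bar = 23.734 / 9 = 2.6371111
sigma_hat = R_bar / d2 = 2.6371111 / 2.534 = 1.0407

1.0407


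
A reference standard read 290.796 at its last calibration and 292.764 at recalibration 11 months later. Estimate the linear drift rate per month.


rate = (v2 - v1) / months
= (292.764 - 290.796) / 11
= 1.9680 / 11
= 0.1789

0.1789


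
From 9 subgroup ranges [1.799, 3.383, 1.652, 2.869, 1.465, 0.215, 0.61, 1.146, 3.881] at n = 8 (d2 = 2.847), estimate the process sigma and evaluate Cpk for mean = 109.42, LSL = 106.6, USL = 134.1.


R_bar = (1.799 + 3.383 + 1.652 + 2.869 + 1.465 + 0.215 + 0.61 + 1.146 + 3.881) / 9 = 1.8911111
sigma = R_bar / d2 = 1.8911111 / 2.847 = 0.66424696
Cp = (USL - LSL)/(6*sigma) = (134.1 - 106.6)/(6*0.66424696) = 6.9000
Cpu = (134.1 - 109.42)/(3*0.66424696) = 12.3850
Cpl = (109.42 - 106.6)/(3*0.66424696) = 1.4151
Cpk = min(Cpu, Cpl) = 1.4151

1.4151


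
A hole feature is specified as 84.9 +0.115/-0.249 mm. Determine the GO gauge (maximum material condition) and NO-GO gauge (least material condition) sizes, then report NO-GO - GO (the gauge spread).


GO = nominal - lower_tol (smallest hole = maximum material condition)
GO = 84.9 - 0.249 = 84.651
NO-GO = nominal + upper_tol (largest hole = least material condition)
NO-GO = 84.9 + 0.115 = 85.015
spread = NO-GO - GO = 85.015 - 84.651 = 0.3640

0.3640


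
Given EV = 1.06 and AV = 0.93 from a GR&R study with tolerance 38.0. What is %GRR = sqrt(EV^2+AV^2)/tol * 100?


GRR = sqrt(EV^2 + AV^2) = sqrt(1.06^2 + 0.93^2) = 1.4101418
%GRR = GRR / tol * 100 = 1.4101418 / 38.0 * 100
%GRR = 3.7109

3.7109


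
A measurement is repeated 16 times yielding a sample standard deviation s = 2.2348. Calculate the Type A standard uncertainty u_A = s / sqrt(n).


u_A = s / sqrt(n)
u_A = 2.2348 / sqrt(16)
u_A = 2.2348 / 4
u_A = 0.5587

0.5587


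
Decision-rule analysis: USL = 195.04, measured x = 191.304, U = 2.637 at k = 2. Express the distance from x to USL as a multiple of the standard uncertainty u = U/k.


u = U / k = 2.637 / 2 = 1.3185
margin = |USL - x| = |195.04 - 191.304| = 3.736
z = margin / u = 3.736 / 1.3185
z = 2.8335

2.8335


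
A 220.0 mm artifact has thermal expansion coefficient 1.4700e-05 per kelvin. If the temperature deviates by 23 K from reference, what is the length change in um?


dL = L * alpha * dT
= 220.0 * 1.4700e-05 * 23
= 0.0743820 mm
dL_um = 0.0743820 * 1000 = 74.3820 um

74.3820


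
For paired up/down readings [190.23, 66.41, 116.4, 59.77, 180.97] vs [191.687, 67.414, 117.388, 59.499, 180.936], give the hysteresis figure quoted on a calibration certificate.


|190.23 - 191.687| = 1.4570
|66.41 - 67.414| = 1.0040
|116.4 - 117.388| = 0.9880
|59.77 - 59.499| = 0.2710
|180.97 - 180.936| = 0.0340
hysteresis = max(diffs) = 1.4570

1.4570


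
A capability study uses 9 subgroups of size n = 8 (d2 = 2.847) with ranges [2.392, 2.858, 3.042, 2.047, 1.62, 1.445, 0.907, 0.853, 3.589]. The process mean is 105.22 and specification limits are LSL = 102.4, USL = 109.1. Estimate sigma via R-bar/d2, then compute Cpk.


R_bar = (2.392 + 2.858 + 3.042 + 2.047 + 1.62 + 1.445 + 0.907 + 0.853 + 3.589) / 9 = 2.0836667
sigma = R_bar / d2 = 2.0836667 / 2.847 = 0.73188152
Cp = (USL - LSL)/(6*sigma) = (109.1 - 102.4)/(6*0.73188152) = 1.5257
Cpu = (109.1 - 105.22)/(3*0.73188152) = 1.7671
Cpl = (105.22 - 102.4)/(3*0.73188152) = 1.2844
Cpk = min(Cpu, Cpl) = 1.2844

1.2844


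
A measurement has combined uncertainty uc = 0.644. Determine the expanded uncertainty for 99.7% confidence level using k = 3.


U = k * uc
U = 3 * 0.644
U = 1.9320

1.9320


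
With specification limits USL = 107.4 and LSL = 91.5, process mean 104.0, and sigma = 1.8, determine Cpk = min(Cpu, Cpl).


Cpu = (USL - mean) / (3*sigma) = (107.4 - 104.0) / (3*1.8) = 0.6296
Cpl = (mean - LSL) / (3*sigma) = (104.0 - 91.5) / (3*1.8) = 2.3148
Cpk = min(Cpu, Cpl) = 0.6296

0.6296


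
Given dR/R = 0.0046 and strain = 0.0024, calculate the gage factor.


GF = (dR/R) / epsilon
= 0.0046 / 0.0024
= 1.9167

1.9167


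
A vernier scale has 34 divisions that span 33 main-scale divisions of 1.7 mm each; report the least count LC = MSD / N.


LC = MSD / n_div
= 1.7 / 34
= 0.0500

0.0500


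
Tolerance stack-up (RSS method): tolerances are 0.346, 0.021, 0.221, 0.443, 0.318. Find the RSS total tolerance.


RSS = sqrt(0.346^2 + 0.021^2 + 0.221^2 + 0.443^2 + 0.318^2)
= sqrt(0.466371)
= 0.6829

0.6829


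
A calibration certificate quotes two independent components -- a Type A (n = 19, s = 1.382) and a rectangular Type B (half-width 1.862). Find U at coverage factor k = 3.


u_A = s / sqrt(n) = 1.382 / sqrt(19) = 0.31705254
u_B = half_width / sqrt(3) = 1.862 / sqrt(3) = 1.0750262
uc = sqrt(u_A^2 + u_B^2) = sqrt(0.31705254^2 + 1.0750262^2) = 1.1208049
U = k * uc = 3 * 1.1208049
U = 3.3624

3.3624


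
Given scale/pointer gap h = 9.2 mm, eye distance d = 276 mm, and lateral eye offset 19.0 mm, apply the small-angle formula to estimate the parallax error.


error = h * offset / d
= 9.2 * 19.0 / 276
= 0.6333

0.6333


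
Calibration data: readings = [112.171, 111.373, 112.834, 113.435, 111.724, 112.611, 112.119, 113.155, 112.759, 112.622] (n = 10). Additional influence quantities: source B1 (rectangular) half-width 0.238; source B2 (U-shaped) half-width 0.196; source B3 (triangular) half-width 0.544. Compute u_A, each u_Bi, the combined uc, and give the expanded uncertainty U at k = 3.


mean = (112.171 + 111.373 + 112.834 + 113.435 + 111.724 + 112.611 + 112.119 + 113.155 + 112.759 + 112.622) / 10 = 112.4803
s = sqrt(sum((x - mean)^2)/(n-1)) = 0.6351656
u_A = s / sqrt(n) = 0.6351656 / sqrt(10) = 0.200857
u_B1 = 0.238 / sqrt(3) = 0.13740936
u_B2 = 0.196 / sqrt(2) = 0.13859293
u_B3 = 0.544 / sqrt(6) = 0.22208707
uc = sqrt(0.200857^2 + 0.13740936^2 + 0.13859293^2 + 0.22208707^2) = 0.35742906
U = k * uc = 3 * 0.35742906
U = 1.0723

1.0723


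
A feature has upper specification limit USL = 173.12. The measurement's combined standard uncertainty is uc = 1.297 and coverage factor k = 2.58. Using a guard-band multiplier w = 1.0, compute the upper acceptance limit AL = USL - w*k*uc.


U = k * uc = 2.58 * 1.297 = 3.34626
guard band g = w * U = 1.0 * 3.34626 = 3.34626
AL = USL - g = 173.12 - 3.34626
AL = 169.7737

169.7737


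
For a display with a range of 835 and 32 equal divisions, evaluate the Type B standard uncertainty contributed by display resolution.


resolution = range / divisions
resolution = 835 / 32 = 26.09375
u_res = resolution / (2*sqrt(3))
u_res = 26.09375 / 3.4641016
u_res = 7.5326

7.5326


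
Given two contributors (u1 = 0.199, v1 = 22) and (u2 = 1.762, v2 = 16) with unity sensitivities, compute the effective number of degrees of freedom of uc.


uc = sqrt(u1^2 + u2^2) = sqrt(0.199^2 + 1.762^2) = 1.7732019
v_eff = uc^4 / (u1^4/v1 + u2^4/v2)
= 1.7732019^4 / (0.199^4/22 + 1.762^4/16)
= 9.8862765 / 0.60249718
v_eff = 16.4088

16.4088


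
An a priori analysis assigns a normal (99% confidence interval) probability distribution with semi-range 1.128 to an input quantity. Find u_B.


u_B = half_width / 2.576
u_B = 1.128 / 2.576
u_B = 0.4379

0.4379


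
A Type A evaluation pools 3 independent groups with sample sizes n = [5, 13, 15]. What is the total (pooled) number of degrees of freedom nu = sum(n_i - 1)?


nu = sum_i (n_i - 1)
nu = ((5 - 1) + (13 - 1) + (15 - 1))
nu = 4 + 12 + 14
nu = 30

30


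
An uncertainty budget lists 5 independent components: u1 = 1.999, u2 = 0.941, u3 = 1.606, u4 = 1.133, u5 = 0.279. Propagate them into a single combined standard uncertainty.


uc = sqrt(1.999^2 + 0.941^2 + 1.606^2 + 1.133^2 + 0.279^2)
uc = sqrt(8.822248)
uc = 2.9702

2.9702


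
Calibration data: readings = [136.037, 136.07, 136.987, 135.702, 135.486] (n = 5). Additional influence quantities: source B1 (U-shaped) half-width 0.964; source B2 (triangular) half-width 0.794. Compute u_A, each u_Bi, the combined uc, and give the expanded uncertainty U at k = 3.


mean = (136.037 + 136.07 + 136.987 + 135.702 + 135.486) / 5 = 136.0564
s = sqrt(sum((x - mean)^2)/(n-1)) = 0.57391925
u_A = s / sqrt(n) = 0.57391925 / sqrt(5) = 0.25666449
u_B1 = 0.964 / sqrt(2) = 0.68165094
u_B2 = 0.794 / sqrt(6) = 0.32414914
uc = sqrt(0.25666449^2 + 0.68165094^2 + 0.32414914^2) = 0.79724358
U = k * uc = 3 * 0.79724358
U = 2.3917

2.3917


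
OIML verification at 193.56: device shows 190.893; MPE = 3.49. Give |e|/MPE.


e = indication - reference = 190.893 - 193.56 = -2.6670
|e| = 2.6670
ratio = |e| / MPE = 2.6670 / 3.49
ratio = 0.7642

0.7642


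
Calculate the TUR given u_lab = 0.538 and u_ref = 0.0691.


TUR = u_lab / u_ref
= 0.538 / 0.0691
= 7.7858

7.7858


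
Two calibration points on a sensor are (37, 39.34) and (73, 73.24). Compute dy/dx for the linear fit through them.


slope = (y2 - y1) / (x2 - x1)
= (73.24 - 39.34) / (73 - 37)
= 33.9000 / 36
= 0.9417

0.9417


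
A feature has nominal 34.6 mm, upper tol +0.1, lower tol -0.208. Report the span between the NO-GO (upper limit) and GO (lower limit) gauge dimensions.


GO = nominal - lower_tol (smallest hole = maximum material condition)
GO = 34.6 - 0.208 = 34.392
NO-GO = nominal + upper_tol (largest hole = least material condition)
NO-GO = 34.6 + 0.1 = 34.7
spread = NO-GO - GO = 34.7 - 34.392 = 0.3080

0.3080


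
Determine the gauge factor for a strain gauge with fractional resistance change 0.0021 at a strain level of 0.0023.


GF = (dR/R) / epsilon
= 0.0021 / 0.0023
= 0.9130

0.9130


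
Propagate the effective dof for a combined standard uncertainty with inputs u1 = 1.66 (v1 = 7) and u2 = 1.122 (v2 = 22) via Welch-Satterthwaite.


uc = sqrt(u1^2 + u2^2) = sqrt(1.66^2 + 1.122^2) = 2.0036177
v_eff = uc^4 / (u1^4/v1 + u2^4/v2)
= 2.0036177^4 / (1.66^4/7 + 1.122^4/22)
= 16.116081 / 1.1567975
v_eff = 13.9316

13.9316


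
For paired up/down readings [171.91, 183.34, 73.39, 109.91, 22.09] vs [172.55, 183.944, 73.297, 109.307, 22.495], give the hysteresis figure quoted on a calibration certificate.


|171.91 - 172.55| = 0.6400
|183.34 - 183.944| = 0.6040
|73.39 - 73.297| = 0.0930
|109.91 - 109.307| = 0.6030
|22.09 - 22.495| = 0.4050
hysteresis = max(diffs) = 0.6400

0.6400


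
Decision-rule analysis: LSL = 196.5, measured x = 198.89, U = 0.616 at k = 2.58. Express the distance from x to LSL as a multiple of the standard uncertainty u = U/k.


u = U / k = 0.616 / 2.58 = 0.23875969
margin = |LSL - x| = |196.5 - 198.89| = 2.39
z = margin / u = 2.39 / 0.23875969
z = 10.0101

10.0101


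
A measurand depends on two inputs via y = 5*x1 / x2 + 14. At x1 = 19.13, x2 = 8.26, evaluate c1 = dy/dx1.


y = 5*x1 / x2 + 14
dy/dx1 = 5/x2
Evaluate at x2 = 8.26: c1 = 5 / 8.26
c1 = 0.6053

0.6053


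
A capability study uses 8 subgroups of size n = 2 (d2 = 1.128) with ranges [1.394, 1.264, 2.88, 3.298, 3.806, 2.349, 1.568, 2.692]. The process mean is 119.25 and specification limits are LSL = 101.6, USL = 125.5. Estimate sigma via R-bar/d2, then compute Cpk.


R_bar = (1.394 + 1.264 + 2.88 + 3.298 + 3.806 + 2.349 + 1.568 + 2.692) / 8 = 2.406375
sigma = R_bar / d2 = 2.406375 / 1.128 = 2.1333112
Cp = (USL - LSL)/(6*sigma) = (125.5 - 101.6)/(6*2.1333112) = 1.8672
Cpu = (125.5 - 119.25)/(3*2.1333112) = 0.9766
Cpl = (119.25 - 101.6)/(3*2.1333112) = 2.7578
Cpk = min(Cpu, Cpl) = 0.9766

0.9766


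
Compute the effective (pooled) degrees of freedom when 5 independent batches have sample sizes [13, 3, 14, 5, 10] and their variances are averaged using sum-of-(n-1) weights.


nu = sum_i (n_i - 1)
nu = ((13 - 1) + (3 - 1) + (14 - 1) + (5 - 1) + (10 - 1))
nu = 12 + 2 + 13 + 4 + 9
nu = 40

40


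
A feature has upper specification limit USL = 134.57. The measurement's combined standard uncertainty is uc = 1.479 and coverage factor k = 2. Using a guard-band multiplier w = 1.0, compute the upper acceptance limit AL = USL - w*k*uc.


U = k * uc = 2 * 1.479 = 2.958
guard band g = w * U = 1.0 * 2.958 = 2.958
AL = USL - g = 134.57 - 2.958
AL = 131.6120

131.6120


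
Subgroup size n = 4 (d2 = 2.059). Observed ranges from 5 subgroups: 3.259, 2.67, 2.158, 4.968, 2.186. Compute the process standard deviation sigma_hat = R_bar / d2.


R_bar = (3.259 + 2.67 + 2.158 + 4.968 + 2.186) / 5
R_bar = 15.241 / 5 = 3.0482
sigma_hat = R_bar / d2 = 3.0482 / 2.059 = 1.4804

1.4804


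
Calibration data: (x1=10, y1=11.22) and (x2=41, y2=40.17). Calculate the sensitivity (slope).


slope = (y2 - y1) / (x2 - x1)
= (40.17 - 11.22) / (41 - 10)
= 28.9500 / 31
= 0.9339

0.9339


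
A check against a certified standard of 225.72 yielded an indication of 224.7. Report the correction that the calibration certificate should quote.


Correction = standard - reading
= 225.72 - 224.7
= 1.0200

1.0200


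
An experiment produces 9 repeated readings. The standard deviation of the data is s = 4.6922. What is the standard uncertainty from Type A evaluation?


u_A = s / sqrt(n)
u_A = 4.6922 / sqrt(9)
u_A = 4.6922 / 3
u_A = 1.5641

1.5641


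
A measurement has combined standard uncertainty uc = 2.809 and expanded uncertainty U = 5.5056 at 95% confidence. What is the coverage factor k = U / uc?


k = U / uc
k = 5.5056 / 2.809
k = 1.96

1.96


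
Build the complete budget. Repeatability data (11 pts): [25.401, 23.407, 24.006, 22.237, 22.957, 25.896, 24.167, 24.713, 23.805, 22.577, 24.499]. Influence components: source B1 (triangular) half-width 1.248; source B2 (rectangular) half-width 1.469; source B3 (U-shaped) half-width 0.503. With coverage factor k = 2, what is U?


mean = (25.401 + 23.407 + 24.006 + 22.237 + 22.957 + 25.896 + 24.167 + 24.713 + 23.805 + 22.577 + 24.499) / 11 = 23.96954545
s = sqrt(sum((x - mean)^2)/(n-1)) = 1.1376876
u_A = s / sqrt(n) = 1.1376876 / sqrt(11) = 0.34302572
u_B1 = 1.248 / sqrt(6) = 0.50949387
u_B2 = 1.469 / sqrt(3) = 0.84812755
u_B3 = 0.503 / sqrt(2) = 0.35567471
uc = sqrt(0.34302572^2 + 0.50949387^2 + 0.84812755^2 + 0.35567471^2) = 1.1059274
U = k * uc = 2 * 1.1059274
U = 2.2119

2.2119


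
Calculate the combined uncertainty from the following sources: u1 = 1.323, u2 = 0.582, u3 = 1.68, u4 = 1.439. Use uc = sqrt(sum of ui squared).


uc = sqrt(1.323^2 + 0.582^2 + 1.68^2 + 1.439^2)
uc = sqrt(6.982174)
uc = 2.6424

2.6424


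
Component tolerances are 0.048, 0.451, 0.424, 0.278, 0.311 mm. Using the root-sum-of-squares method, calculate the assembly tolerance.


RSS = sqrt(0.048^2 + 0.451^2 + 0.424^2 + 0.278^2 + 0.311^2)
= sqrt(0.559486)
= 0.7480

0.7480


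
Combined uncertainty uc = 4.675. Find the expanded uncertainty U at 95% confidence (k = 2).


U = k * uc
U = 2 * 4.675
U = 9.3500

9.3500


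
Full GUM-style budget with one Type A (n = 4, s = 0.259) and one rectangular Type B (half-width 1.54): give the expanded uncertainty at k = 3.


u_A = s / sqrt(n) = 0.259 / sqrt(4) = 0.1295
u_B = half_width / sqrt(3) = 1.54 / sqrt(3) = 0.88911941
uc = sqrt(u_A^2 + u_B^2) = sqrt(0.1295^2 + 0.88911941^2) = 0.89850074
U = k * uc = 3 * 0.89850074
U = 2.6955

2.6955


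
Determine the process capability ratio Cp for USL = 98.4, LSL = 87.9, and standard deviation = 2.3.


Cp = (USL - LSL) / (6 * sigma)
= (98.4 - 87.9) / (6 * 2.3)
= 10.5000 / 13.8000
= 0.7609

0.7609


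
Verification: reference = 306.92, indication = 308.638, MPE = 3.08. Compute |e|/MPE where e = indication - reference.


e = indication - reference = 308.638 - 306.92 = 1.7180
|e| = 1.7180
ratio = |e| / MPE = 1.7180 / 3.08
ratio = 0.5578

0.5578


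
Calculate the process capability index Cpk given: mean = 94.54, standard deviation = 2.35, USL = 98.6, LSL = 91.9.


Cpu = (USL - mean) / (3*sigma) = (98.6 - 94.54) / (3*2.35) = 0.5759
Cpl = (mean - LSL) / (3*sigma) = (94.54 - 91.9) / (3*2.35) = 0.3745
Cpk = min(Cpu, Cpl) = 0.3745

0.3745


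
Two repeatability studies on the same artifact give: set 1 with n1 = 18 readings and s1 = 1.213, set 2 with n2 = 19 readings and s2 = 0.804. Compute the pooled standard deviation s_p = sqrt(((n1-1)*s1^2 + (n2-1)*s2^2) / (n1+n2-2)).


s_p = sqrt(((n1-1)*s1^2 + (n2-1)*s2^2) / (n1+n2-2))
numerator = (18-1)*1.213^2 + (19-1)*0.804^2 = 25.013273 + 11.635488 = 36.648761
denominator = 18 + 19 - 2 = 35
s_p^2 = 36.648761 / 35 = 1.0471075
s_p = sqrt(1.0471075) = 1.0233

1.0233


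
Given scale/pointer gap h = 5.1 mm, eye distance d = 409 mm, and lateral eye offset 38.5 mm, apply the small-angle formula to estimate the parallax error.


error = h * offset / d
= 5.1 * 38.5 / 409
= 0.4801

0.4801


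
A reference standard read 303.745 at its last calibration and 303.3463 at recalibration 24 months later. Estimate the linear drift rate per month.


rate = (v2 - v1) / months
= (303.3463 - 303.745) / 24
= -0.3987 / 24
= -0.0166

-0.0166


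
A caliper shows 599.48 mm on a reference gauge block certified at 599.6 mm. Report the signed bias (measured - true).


Systematic error = measured - true
= 599.48 - 599.6
= -0.1200

-0.1200


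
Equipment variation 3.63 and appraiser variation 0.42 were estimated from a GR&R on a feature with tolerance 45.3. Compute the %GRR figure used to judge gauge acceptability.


GRR = sqrt(EV^2 + AV^2) = sqrt(3.63^2 + 0.42^2) = 3.6542167
%GRR = GRR / tol * 100 = 3.6542167 / 45.3 * 100
%GRR = 8.0667

8.0667


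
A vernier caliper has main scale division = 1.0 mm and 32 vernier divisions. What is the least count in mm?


LC = MSD / n_div
= 1.0 / 32
= 0.0312

0.0312


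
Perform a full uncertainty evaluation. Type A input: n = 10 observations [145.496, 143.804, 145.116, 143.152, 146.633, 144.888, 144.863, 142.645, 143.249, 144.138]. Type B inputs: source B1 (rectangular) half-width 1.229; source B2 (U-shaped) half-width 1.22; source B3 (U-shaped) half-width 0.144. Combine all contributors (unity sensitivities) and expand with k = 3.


mean = (145.496 + 143.804 + 145.116 + 143.152 + 146.633 + 144.888 + 144.863 + 142.645 + 143.249 + 144.138) / 10 = 144.3984
s = sqrt(sum((x - mean)^2)/(n-1)) = 1.2265054
u_A = s / sqrt(n) = 1.2265054 / sqrt(10) = 0.38785506
u_B1 = 1.229 / sqrt(3) = 0.70956348
u_B2 = 1.22 / sqrt(2) = 0.86267027
u_B3 = 0.144 / sqrt(2) = 0.10182338
uc = sqrt(0.38785506^2 + 0.70956348^2 + 0.86267027^2 + 0.10182338^2) = 1.1867939
U = k * uc = 3 * 1.1867939
U = 3.5604

3.5604


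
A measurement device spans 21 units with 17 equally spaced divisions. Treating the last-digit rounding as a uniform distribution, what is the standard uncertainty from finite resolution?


resolution = range / divisions
resolution = 21 / 17 = 1.2352941
u_res = resolution / (2*sqrt(3))
u_res = 1.2352941 / 3.4641016
u_res = 0.3566

0.3566


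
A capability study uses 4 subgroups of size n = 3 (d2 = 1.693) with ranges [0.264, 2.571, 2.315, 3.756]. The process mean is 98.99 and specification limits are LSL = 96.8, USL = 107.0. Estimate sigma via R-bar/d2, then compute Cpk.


R_bar = (0.264 + 2.571 + 2.315 + 3.756) / 4 = 2.2265
sigma = R_bar / d2 = 2.2265 / 1.693 = 1.3151211
Cp = (USL - LSL)/(6*sigma) = (107.0 - 96.8)/(6*1.3151211) = 1.2927
Cpu = (107.0 - 98.99)/(3*1.3151211) = 2.0302
Cpl = (98.99 - 96.8)/(3*1.3151211) = 0.5551
Cpk = min(Cpu, Cpl) = 0.5551

0.5551


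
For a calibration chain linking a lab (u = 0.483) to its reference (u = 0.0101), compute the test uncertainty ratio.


TUR = u_lab / u_ref
= 0.483 / 0.0101
= 47.8218

47.8218


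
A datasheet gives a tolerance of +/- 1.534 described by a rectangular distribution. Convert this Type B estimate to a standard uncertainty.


u_B = half_width / sqrt(3)
u_B = 1.534 / 1.7320508
u_B = 0.8857

0.8857


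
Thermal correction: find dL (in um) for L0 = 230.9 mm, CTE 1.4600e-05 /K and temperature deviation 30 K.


dL = L * alpha * dT
= 230.9 * 1.4600e-05 * 30
= 0.1011342 mm
dL_um = 0.1011342 * 1000 = 101.1342 um

101.1342


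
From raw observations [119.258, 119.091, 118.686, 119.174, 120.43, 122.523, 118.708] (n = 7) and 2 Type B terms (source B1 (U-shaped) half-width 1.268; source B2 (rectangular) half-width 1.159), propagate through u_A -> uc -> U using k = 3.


mean = (119.258 + 119.091 + 118.686 + 119.174 + 120.43 + 122.523 + 118.708) / 7 = 119.6957143
s = sqrt(sum((x - mean)^2)/(n-1)) = 1.3758198
u_A = s / sqrt(n) = 1.3758198 / sqrt(7) = 0.52001101
u_B1 = 1.268 / sqrt(2) = 0.8966114
u_B2 = 1.159 / sqrt(3) = 0.66914896
uc = sqrt(0.52001101^2 + 0.8966114^2 + 0.66914896^2) = 1.2337276
U = k * uc = 3 * 1.2337276
U = 3.7012

3.7012


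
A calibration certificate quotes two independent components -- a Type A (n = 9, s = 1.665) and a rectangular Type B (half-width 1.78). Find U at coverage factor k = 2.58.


u_A = s / sqrt(n) = 1.665 / sqrt(9) = 0.555
u_B = half_width / sqrt(3) = 1.78 / sqrt(3) = 1.0276835
uc = sqrt(u_A^2 + u_B^2) = sqrt(0.555^2 + 1.0276835^2) = 1.1679719
U = k * uc = 2.58 * 1.1679719
U = 3.0134

3.0134


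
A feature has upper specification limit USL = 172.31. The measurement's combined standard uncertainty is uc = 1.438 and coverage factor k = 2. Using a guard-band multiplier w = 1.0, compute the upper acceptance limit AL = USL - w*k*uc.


U = k * uc = 2 * 1.438 = 2.876
guard band g = w * U = 1.0 * 2.876 = 2.876
AL = USL - g = 172.31 - 2.876
AL = 169.4340

169.4340


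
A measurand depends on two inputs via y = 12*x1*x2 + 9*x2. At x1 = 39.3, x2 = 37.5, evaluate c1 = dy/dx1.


y = 12*x1*x2 + 9*x2
dy/dx1 = 12*x2
Evaluate at x2 = 37.5: c1 = 12 * 37.5
c1 = 450.0000

450.0000


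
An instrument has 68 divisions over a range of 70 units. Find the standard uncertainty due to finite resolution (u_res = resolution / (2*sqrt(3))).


resolution = range / divisions
resolution = 70 / 68 = 1.0294118
u_res = resolution / (2*sqrt(3))
u_res = 1.0294118 / 3.4641016
u_res = 0.2972

0.2972


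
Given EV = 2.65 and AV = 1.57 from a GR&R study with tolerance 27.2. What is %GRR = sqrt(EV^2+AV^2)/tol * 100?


GRR = sqrt(EV^2 + AV^2) = sqrt(2.65^2 + 1.57^2) = 3.0801623
%GRR = GRR / tol * 100 = 3.0801623 / 27.2 * 100
%GRR = 11.3241

11.3241


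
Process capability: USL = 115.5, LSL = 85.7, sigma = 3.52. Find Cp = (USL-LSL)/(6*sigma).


Cp = (USL - LSL) / (6 * sigma)
= (115.5 - 85.7) / (6 * 3.52)
= 29.8000 / 21.1200
= 1.4110

1.4110


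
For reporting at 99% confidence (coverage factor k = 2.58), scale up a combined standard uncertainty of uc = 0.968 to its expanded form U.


U = k * uc
U = 2.58 * 0.968
U = 2.4974

2.4974


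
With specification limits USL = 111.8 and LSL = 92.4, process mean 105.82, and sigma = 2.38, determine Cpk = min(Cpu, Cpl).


Cpu = (USL - mean) / (3*sigma) = (111.8 - 105.82) / (3*2.38) = 0.8375
Cpl = (mean - LSL) / (3*sigma) = (105.82 - 92.4) / (3*2.38) = 1.8796
Cpk = min(Cpu, Cpl) = 0.8375

0.8375


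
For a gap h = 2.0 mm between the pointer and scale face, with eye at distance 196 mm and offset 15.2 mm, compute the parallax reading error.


error = h * offset / d
= 2.0 * 15.2 / 196
= 0.1551

0.1551


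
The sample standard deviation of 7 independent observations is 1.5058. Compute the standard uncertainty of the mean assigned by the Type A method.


u_A = s / sqrt(n)
u_A = 1.5058 / sqrt(7)
u_A = 1.5058 / 2.6457513
u_A = 0.5691

0.5691


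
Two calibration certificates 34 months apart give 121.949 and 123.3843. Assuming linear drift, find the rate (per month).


rate = (v2 - v1) / months
= (123.3843 - 121.949) / 34
= 1.4353 / 34
= 0.0422

0.0422


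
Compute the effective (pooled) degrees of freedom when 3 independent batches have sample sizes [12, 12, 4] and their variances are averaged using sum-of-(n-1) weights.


nu = sum_i (n_i - 1)
nu = ((12 - 1) + (12 - 1) + (4 - 1))
nu = 11 + 11 + 3
nu = 25

25
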